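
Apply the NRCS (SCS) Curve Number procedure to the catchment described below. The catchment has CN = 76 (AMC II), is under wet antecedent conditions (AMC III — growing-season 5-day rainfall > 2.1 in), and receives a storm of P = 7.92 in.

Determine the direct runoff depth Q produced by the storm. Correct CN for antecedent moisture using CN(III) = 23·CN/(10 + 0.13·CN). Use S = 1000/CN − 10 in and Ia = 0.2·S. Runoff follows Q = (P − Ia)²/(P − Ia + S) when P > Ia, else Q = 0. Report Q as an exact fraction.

Q = 1162765446/179399425 in ≈ 6.481 in

CN(III) from CN(II)=76: (23·76)/(10 + 0.13·76) = 43700/497 ≈ 87.928
S = 1000/(43700/497) − 10 = 600/437 in ≈ 1.373 in
Ia = 0.2·(600/437) = 120/437 in ≈ 0.275 in
P − Ia = 7.920 − 0.275 = 83526/10925 ≈ 7.645 in (> 0, runoff occurs)
Q = (83526/10925)²/((83526/10925) + 600/437) = (6976592676/119355625)/(98526/10925) = 1162765446/179399425 in ≈ 6.481 in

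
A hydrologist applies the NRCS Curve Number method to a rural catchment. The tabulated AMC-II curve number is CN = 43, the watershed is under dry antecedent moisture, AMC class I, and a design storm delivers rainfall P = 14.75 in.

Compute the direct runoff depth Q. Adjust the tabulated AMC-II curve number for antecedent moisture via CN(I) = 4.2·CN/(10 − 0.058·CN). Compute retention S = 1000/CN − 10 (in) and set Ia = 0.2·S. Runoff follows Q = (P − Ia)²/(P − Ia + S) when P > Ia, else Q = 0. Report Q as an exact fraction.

Dry (AMC I): CN(I) = 4.2·43/(10 − 0.058·43) = (903/5)/(3753/500) = 30100/1251 ≈ 24.061
S = 1000/(30100/1251) − 10 = 9500/301 in ≈ 31.561 in
Ia = 0.2S: 0.2·31.561 = 6.312 in (exactly 1900/301)
Since P=14.750 > Ia=6.312: effective rainfall P−Ia = 10159/1204 in
Q = (10159/1204)²/((10159/1204) + 9500/301) = (103205281/1449616)/(48159/1204) = 103205281/57983436 in ≈ 1.780 in

Q = 103205281/57983436 in ≈ 1.780 in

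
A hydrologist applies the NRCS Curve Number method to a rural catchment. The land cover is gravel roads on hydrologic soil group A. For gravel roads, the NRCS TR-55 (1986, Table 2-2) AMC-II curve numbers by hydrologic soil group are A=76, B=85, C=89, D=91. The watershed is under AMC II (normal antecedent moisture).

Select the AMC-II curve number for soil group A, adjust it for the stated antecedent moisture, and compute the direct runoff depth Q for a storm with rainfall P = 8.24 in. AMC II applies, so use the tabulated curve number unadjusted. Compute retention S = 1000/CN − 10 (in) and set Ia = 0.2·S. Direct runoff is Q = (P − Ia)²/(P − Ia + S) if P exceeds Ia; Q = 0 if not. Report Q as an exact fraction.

NRCS table: gravel roads, soil group A → CN(II) = 76
Average conditions: CN = 76 (no AMC adjustment).
Retention S: 1000/CN − 10 with CN=76.000 → S = 60/19 ≈ 3.158 in
Ia = 0.2S: 0.2·3.158 = 0.632 in (exactly 12/19)
Since P=8.240 > Ia=0.632: effective rainfall P−Ia = 3614/475 in
Q = (3614/475)²/((3614/475) + 60/19) = (13060996/225625)/(5114/475) = 6530498/1214575 in ≈ 5.377 in

Q = 6530498/1214575 in ≈ 5.377 in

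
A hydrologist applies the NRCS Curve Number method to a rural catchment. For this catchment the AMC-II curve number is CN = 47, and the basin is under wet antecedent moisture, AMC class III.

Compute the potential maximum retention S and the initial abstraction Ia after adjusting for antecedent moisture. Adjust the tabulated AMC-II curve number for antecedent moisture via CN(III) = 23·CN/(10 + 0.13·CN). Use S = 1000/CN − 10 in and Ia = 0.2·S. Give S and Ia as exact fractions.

CN(III) from CN(II)=47: (23·47)/(10 + 0.13·47) = 108100/1611 ≈ 67.101
Max retention: S = 1000/(108100/1611) − 10 = 5300/1081 in (≈ 4.903 in)
Ia = 0.2·(5300/1081) = 1060/1081 in ≈ 0.981 in

S = 5300/1081 in ≈ 4.903 in; Ia = 1060/1081 in ≈ 0.981 in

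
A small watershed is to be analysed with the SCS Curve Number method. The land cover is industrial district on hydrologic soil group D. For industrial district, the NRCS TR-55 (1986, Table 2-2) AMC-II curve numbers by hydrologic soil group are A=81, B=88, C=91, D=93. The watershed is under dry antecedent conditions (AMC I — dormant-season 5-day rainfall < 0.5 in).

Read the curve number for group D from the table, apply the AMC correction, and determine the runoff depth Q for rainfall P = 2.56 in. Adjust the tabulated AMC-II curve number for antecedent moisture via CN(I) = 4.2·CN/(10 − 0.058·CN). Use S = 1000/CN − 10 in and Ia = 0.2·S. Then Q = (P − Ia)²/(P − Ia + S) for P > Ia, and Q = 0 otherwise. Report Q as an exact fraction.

Q = 14737921/12143475 in ≈ 1.214 in

NRCS table: industrial district, soil group D → CN(II) = 93
Dry (AMC I): CN(I) = 4.2·93/(10 − 0.058·93) = (1953/5)/(2303/500) = 27900/329 ≈ 84.802
S = 1000/(27900/329) − 10 = 500/279 in ≈ 1.792 in
Initial abstraction Ia = S/5 = (500/279)/5 = 100/279 ≈ 0.358 in
Since P=2.560 > Ia=0.358: effective rainfall P−Ia = 15356/6975 in
Runoff Q = (P−Ia)²/(P−Ia+S) = (2.202)²/(2.202+1.792) = 14737921/12143475 ≈ 1.214 in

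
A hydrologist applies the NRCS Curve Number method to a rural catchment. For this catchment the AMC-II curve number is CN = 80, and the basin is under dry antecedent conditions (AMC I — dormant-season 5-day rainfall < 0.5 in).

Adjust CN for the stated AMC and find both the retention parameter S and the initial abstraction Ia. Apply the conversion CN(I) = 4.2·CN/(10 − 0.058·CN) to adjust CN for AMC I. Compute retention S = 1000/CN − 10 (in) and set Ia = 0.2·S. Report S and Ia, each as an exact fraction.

CN(I) from CN(II)=80: (4.2·80)/(10 − 0.058·80) = 4200/67 ≈ 62.687
Retention S: 1000/CN − 10 with CN=62.687 → S = 125/21 ≈ 5.952 in
Ia = 0.2S: 0.2·5.952 = 1.190 in (exactly 25/21)

S = 125/21 in ≈ 5.952 in; Ia = 25/21 in ≈ 1.190 in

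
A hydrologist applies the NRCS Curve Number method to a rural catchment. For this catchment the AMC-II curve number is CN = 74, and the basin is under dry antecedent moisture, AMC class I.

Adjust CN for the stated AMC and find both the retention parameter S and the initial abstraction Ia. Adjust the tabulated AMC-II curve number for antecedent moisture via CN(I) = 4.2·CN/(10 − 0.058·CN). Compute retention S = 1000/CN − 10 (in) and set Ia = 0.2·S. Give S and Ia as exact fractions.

S = 6500/777 in ≈ 8.366 in; Ia = 1300/777 in ≈ 1.673 in

Dry (AMC I): CN(I) = 4.2·74/(10 − 0.058·74) = (1554/5)/(1427/250) = 77700/1427 ≈ 54.450
Retention S: 1000/CN − 10 with CN=54.450 → S = 6500/777 ≈ 8.366 in
Ia = 0.2·(6500/777) = 1300/777 in ≈ 1.673 in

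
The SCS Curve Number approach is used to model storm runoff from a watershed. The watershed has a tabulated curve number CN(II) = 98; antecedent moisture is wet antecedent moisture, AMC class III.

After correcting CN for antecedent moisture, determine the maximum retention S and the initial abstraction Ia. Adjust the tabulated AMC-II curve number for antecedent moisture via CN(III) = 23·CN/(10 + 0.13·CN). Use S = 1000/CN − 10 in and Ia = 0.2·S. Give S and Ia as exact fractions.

S = 100/1127 in ≈ 0.089 in; Ia = 20/1127 in ≈ 0.018 in

Wet (AMC III): CN(III) = 23·98/(10 + 0.13·98) = 2254/(1137/50) = 112700/1137 ≈ 99.120
Retention S: 1000/CN − 10 with CN=99.120 → S = 100/1127 ≈ 0.089 in
Ia = 0.2·(100/1127) = 20/1127 in ≈ 0.018 in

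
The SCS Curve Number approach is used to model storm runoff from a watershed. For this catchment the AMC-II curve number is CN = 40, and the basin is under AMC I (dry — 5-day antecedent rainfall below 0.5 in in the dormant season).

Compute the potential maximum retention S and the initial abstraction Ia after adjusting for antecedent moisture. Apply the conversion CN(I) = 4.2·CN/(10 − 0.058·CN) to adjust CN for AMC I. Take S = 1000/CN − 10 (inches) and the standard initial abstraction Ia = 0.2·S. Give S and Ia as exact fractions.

Adjust CN=40 to AMC I: 4.2·40/(10 − 0.058·40) → 168 ÷ (192/25) = 175/8 ≈ 21.875
Max retention: S = 1000/(175/8) − 10 = 250/7 in (≈ 35.714 in)
Initial abstraction Ia = S/5 = (250/7)/5 = 50/7 ≈ 7.143 in

S = 250/7 in ≈ 35.714 in; Ia = 50/7 in ≈ 7.143 in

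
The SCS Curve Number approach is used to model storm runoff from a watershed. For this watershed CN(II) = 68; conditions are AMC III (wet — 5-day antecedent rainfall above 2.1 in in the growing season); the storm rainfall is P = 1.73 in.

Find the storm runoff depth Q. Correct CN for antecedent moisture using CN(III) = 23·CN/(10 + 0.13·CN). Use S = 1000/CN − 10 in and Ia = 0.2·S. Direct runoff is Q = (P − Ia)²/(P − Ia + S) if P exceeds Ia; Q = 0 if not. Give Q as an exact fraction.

Wet (AMC III): CN(III) = 23·68/(10 + 0.13·68) = 1564/(471/25) = 39100/471 ≈ 83.015
Max retention: S = 1000/(39100/471) − 10 = 800/391 in (≈ 2.046 in)
Ia = 0.2S: 0.2·2.046 = 0.409 in (exactly 160/391)
Since P=1.730 > Ia=0.409: effective rainfall P−Ia = 51643/39100 in
Runoff Q = (P−Ia)²/(P−Ia+S) = (1.321)²/(1.321+2.046) = 2666999449/5147241300 ≈ 0.518 in

Q = 2666999449/5147241300 in ≈ 0.518 in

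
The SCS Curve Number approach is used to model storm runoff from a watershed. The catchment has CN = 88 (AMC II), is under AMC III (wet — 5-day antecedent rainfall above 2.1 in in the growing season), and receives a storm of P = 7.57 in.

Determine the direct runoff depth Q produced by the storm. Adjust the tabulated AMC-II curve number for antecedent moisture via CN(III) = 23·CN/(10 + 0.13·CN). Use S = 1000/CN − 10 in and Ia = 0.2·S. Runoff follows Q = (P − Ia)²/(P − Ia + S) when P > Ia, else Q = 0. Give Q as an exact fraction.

Q = 35540167441/5149081300 in ≈ 6.902 in

Adjust CN=88 to AMC III: 23·88/(10 + 0.13·88) → 2024 ÷ (536/25) = 6325/67 ≈ 94.403
Max retention: S = 1000/(6325/67) − 10 = 150/253 in (≈ 0.593 in)
Ia = 0.2·(150/253) = 30/253 in ≈ 0.119 in
Excess rainfall: 7.570 − 0.119 = 7.451 in; P > Ia so Q > 0
Q: (188521/25300)² ÷ (203521/25300) = 35540167441/5149081300 in (≈ 6.902 in)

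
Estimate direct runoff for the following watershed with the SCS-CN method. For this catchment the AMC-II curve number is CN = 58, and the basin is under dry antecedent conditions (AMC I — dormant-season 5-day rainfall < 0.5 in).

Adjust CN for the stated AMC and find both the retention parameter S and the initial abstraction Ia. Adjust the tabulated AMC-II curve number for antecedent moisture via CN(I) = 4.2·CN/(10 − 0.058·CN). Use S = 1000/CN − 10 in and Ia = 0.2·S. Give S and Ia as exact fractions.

Dry (AMC I): CN(I) = 4.2·58/(10 − 0.058·58) = (1218/5)/(1659/250) = 2900/79 ≈ 36.709
Retention S: 1000/CN − 10 with CN=36.709 → S = 500/29 ≈ 17.241 in
Ia = 0.2S: 0.2·17.241 = 3.448 in (exactly 100/29)

S = 500/29 in ≈ 17.241 in; Ia = 100/29 in ≈ 3.448 in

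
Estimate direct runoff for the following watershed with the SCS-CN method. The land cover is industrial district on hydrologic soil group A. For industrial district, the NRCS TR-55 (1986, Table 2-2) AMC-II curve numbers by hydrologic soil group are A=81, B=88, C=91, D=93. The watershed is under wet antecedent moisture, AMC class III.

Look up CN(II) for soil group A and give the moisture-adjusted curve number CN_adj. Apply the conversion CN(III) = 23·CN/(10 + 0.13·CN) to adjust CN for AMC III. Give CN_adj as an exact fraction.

NRCS table: industrial district, soil group A → CN(II) = 81
CN(III) from CN(II)=81: (23·81)/(10 + 0.13·81) = 186300/2053 ≈ 90.745

CN_adj = 186300/2053 ≈ 90.745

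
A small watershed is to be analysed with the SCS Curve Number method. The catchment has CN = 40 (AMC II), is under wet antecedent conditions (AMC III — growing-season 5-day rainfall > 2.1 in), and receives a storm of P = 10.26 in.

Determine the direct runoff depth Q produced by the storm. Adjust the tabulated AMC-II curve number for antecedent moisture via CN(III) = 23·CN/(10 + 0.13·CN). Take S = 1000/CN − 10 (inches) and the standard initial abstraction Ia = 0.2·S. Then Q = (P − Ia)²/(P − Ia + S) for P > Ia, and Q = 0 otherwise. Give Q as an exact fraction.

CN(III) from CN(II)=40: (23·40)/(10 + 0.13·40) = 1150/19 ≈ 60.526
Max retention: S = 1000/(1150/19) − 10 = 150/23 in (≈ 6.522 in)
Ia = 0.2·(150/23) = 30/23 in ≈ 1.304 in
Excess rainfall: 10.260 − 1.304 = 8.956 in; P > Ia so Q > 0
Runoff Q = (P−Ia)²/(P−Ia+S) = (8.956)²/(8.956+6.522) = 35356467/6822950 ≈ 5.182 in

Q = 35356467/6822950 in ≈ 5.182 in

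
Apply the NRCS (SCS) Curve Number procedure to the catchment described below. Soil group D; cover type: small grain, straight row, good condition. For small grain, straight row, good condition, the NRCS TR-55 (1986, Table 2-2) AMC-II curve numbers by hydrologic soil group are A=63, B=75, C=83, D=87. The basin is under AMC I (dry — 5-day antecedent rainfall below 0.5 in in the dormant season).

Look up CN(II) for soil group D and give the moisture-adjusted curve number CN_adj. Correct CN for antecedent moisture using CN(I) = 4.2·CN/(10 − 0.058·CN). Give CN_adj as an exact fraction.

CN_adj = 182700/2477 ≈ 73.759

NRCS table: small grain, straight row, good condition, soil group D → CN(II) = 87
Dry (AMC I): CN(I) = 4.2·87/(10 − 0.058·87) = (1827/5)/(2477/500) = 182700/2477 ≈ 73.759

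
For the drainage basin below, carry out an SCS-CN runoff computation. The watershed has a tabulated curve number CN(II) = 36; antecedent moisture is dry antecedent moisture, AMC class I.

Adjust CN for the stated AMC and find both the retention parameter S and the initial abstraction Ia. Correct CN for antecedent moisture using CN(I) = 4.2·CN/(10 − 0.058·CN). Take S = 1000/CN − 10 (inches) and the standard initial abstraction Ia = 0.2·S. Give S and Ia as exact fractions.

CN(I) from CN(II)=36: (4.2·36)/(10 − 0.058·36) = 18900/989 ≈ 19.110
S = 1000/(18900/989) − 10 = 8000/189 in ≈ 42.328 in
Ia = 0.2·(8000/189) = 1600/189 in ≈ 8.466 in

S = 8000/189 in ≈ 42.328 in; Ia = 1600/189 in ≈ 8.466 in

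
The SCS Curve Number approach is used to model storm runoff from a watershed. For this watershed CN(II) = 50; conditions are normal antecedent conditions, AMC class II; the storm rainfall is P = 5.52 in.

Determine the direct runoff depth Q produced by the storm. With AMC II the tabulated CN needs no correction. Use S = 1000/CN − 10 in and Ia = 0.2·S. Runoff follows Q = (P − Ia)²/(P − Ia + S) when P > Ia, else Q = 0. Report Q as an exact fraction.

Q = 3872/4225 in ≈ 0.916 in

AMC II — tabulated CN = 50 applies directly.
Retention S: 1000/CN − 10 with CN=50.000 → S = 10 ≈ 10.000 in
Ia = 0.2·10 = 2 in ≈ 2.000 in
P − Ia = 5.520 − 2.000 = 88/25 ≈ 3.520 in (> 0, runoff occurs)
Q: (88/25)² ÷ (338/25) = 3872/4225 in (≈ 0.916 in)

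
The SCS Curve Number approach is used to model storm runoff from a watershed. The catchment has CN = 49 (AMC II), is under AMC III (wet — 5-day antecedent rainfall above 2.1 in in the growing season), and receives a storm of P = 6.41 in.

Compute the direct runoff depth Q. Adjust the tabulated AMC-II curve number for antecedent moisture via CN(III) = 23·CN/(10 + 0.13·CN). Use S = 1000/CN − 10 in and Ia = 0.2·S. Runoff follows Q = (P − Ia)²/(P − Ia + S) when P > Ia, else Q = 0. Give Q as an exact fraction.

Q = 384904845649/127396868900 in ≈ 3.021 in

Wet (AMC III): CN(III) = 23·49/(10 + 0.13·49) = 1127/(1637/100) = 112700/1637 ≈ 68.845
Max retention: S = 1000/(112700/1637) − 10 = 5100/1127 in (≈ 4.525 in)
Initial abstraction Ia = S/5 = (5100/1127)/5 = 1020/1127 ≈ 0.905 in
P − Ia = 6.410 − 0.905 = 620407/112700 ≈ 5.505 in (> 0, runoff occurs)
Q = (620407/112700)²/((620407/112700) + 5100/1127) = (384904845649/12701290000)/(1130407/112700) = 384904845649/127396868900 in ≈ 3.021 in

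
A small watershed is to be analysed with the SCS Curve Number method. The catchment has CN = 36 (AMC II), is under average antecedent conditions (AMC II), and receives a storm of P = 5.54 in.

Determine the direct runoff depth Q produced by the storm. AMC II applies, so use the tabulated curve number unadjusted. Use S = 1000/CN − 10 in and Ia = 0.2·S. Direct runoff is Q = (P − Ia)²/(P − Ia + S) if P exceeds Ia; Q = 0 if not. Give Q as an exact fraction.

AMC II — tabulated CN = 36 applies directly.
Retention S: 1000/CN − 10 with CN=36.000 → S = 160/9 ≈ 17.778 in
Ia = 0.2·(160/9) = 32/9 in ≈ 3.556 in
Since P=5.540 > Ia=3.556: effective rainfall P−Ia = 893/450 in
Q: (893/450)² ÷ (8893/450) = 797449/4001850 in (≈ 0.199 in)

Q = 797449/4001850 in ≈ 0.199 in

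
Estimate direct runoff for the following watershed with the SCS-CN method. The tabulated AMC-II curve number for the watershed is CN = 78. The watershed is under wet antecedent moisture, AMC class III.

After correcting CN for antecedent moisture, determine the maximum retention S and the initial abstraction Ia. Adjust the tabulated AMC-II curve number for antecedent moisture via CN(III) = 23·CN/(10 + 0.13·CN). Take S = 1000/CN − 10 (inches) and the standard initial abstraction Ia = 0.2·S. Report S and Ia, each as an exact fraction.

CN(III) from CN(II)=78: (23·78)/(10 + 0.13·78) = 89700/1007 ≈ 89.076
Max retention: S = 1000/(89700/1007) − 10 = 1100/897 in (≈ 1.226 in)
Initial abstraction Ia = S/5 = (1100/897)/5 = 220/897 ≈ 0.245 in

S = 1100/897 in ≈ 1.226 in; Ia = 220/897 in ≈ 0.245 in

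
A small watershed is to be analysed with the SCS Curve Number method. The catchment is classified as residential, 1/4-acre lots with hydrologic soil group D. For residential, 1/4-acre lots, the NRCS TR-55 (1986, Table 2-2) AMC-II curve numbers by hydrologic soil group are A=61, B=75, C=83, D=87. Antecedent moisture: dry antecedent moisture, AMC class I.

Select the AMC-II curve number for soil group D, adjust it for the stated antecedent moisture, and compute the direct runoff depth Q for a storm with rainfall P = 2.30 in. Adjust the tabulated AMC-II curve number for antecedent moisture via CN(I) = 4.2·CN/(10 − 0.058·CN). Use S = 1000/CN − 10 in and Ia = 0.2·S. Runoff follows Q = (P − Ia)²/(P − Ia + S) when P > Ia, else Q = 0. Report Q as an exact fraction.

NRCS table: residential, 1/4-acre lots, soil group D → CN(II) = 87
Adjust CN=87 to AMC I: 4.2·87/(10 − 0.058·87) → (1827/5) ÷ (2477/500) = 182700/2477 ≈ 73.759
Retention S: 1000/CN − 10 with CN=73.759 → S = 6500/1827 ≈ 3.558 in
Ia = 0.2·(6500/1827) = 1300/1827 in ≈ 0.712 in
Since P=2.300 > Ia=0.712: effective rainfall P−Ia = 29021/18270 in
Q: (29021/18270)² ÷ (94021/18270) = 842218441/1717763670 in (≈ 0.490 in)

Q = 842218441/1717763670 in ≈ 0.490 in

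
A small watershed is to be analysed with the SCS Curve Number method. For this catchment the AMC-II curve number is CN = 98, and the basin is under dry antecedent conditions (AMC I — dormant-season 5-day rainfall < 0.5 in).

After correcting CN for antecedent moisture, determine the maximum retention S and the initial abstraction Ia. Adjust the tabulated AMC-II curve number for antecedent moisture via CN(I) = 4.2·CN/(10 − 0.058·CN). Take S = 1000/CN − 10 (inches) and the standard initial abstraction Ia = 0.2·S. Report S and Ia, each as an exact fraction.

S = 500/1029 in ≈ 0.486 in; Ia = 100/1029 in ≈ 0.097 in

Adjust CN=98 to AMC I: 4.2·98/(10 − 0.058·98) → (2058/5) ÷ (1079/250) = 102900/1079 ≈ 95.366
S = 1000/(102900/1079) − 10 = 500/1029 in ≈ 0.486 in
Initial abstraction Ia = S/5 = (500/1029)/5 = 100/1029 ≈ 0.097 in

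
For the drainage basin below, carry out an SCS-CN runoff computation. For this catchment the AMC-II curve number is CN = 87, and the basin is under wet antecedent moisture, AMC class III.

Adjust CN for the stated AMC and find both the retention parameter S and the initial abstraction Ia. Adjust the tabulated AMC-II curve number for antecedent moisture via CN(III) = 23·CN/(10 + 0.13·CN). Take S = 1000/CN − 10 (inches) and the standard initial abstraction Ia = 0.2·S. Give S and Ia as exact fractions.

Adjust CN=87 to AMC III: 23·87/(10 + 0.13·87) → 2001 ÷ (2131/100) = 200100/2131 ≈ 93.900
S = 1000/(200100/2131) − 10 = 1300/2001 in ≈ 0.650 in
Ia = 0.2S: 0.2·0.650 = 0.130 in (exactly 260/2001)

S = 1300/2001 in ≈ 0.650 in; Ia = 260/2001 in ≈ 0.130 in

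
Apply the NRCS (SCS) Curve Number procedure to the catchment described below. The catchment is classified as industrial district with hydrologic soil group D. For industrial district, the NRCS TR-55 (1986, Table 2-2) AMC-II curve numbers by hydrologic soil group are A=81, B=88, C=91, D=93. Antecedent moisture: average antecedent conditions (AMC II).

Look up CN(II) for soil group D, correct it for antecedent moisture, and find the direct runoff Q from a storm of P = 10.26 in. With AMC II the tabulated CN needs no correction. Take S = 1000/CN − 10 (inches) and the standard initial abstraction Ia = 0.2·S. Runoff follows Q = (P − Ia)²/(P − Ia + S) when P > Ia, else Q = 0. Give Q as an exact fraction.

Q = 2209846081/234866850 in ≈ 9.409 in

NRCS table: industrial district, soil group D → CN(II) = 93
AMC II — tabulated CN = 93 applies directly.
Max retention: S = 1000/93 − 10 = 70/93 in (≈ 0.753 in)
Initial abstraction Ia = S/5 = (70/93)/5 = 14/93 ≈ 0.151 in
P − Ia = 10.260 − 0.151 = 47009/4650 ≈ 10.109 in (> 0, runoff occurs)
Q: (47009/4650)² ÷ (50509/4650) = 2209846081/234866850 in (≈ 9.409 in)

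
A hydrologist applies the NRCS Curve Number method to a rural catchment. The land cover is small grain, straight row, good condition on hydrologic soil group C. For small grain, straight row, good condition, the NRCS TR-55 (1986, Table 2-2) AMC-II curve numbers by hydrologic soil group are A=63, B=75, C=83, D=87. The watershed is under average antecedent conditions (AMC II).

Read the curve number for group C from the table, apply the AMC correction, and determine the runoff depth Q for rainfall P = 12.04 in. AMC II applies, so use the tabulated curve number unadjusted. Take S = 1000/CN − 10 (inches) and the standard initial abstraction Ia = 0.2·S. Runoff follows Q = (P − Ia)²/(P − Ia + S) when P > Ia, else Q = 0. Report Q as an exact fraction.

NRCS table: small grain, straight row, good condition, soil group C → CN(II) = 83
Average conditions: CN = 83 (no AMC adjustment).
Max retention: S = 1000/83 − 10 = 170/83 in (≈ 2.048 in)
Ia = 0.2S: 0.2·2.048 = 0.410 in (exactly 34/83)
Since P=12.040 > Ia=0.410: effective rainfall P−Ia = 24133/2075 in
Runoff Q = (P−Ia)²/(P−Ia+S) = (11.630)²/(11.630+2.048) = 582401689/58894725 ≈ 9.889 in

Q = 582401689/58894725 in ≈ 9.889 in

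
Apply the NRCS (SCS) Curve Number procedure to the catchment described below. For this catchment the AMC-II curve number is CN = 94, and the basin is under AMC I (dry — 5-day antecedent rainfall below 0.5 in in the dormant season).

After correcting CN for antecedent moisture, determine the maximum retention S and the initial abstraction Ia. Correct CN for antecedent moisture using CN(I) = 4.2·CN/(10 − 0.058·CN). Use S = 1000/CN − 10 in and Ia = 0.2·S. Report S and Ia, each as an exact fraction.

Dry (AMC I): CN(I) = 4.2·94/(10 − 0.058·94) = (1974/5)/(1137/250) = 32900/379 ≈ 86.807
S = 1000/(32900/379) − 10 = 500/329 in ≈ 1.520 in
Ia = 0.2S: 0.2·1.520 = 0.304 in (exactly 100/329)

S = 500/329 in ≈ 1.520 in; Ia = 100/329 in ≈ 0.304 in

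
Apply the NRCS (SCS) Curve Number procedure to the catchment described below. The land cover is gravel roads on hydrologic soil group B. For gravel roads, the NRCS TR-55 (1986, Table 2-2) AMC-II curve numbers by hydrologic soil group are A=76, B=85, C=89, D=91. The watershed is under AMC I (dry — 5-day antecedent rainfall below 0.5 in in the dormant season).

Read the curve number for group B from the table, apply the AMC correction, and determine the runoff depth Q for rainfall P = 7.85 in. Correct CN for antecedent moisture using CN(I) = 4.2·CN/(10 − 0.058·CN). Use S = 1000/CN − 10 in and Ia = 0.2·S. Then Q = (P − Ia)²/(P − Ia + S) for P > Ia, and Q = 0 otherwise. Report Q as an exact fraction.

NRCS table: gravel roads, soil group B → CN(II) = 85
Adjust CN=85 to AMC I: 4.2·85/(10 − 0.058·85) → 357 ÷ (507/100) = 11900/169 ≈ 70.414
Max retention: S = 1000/(11900/169) − 10 = 500/119 in (≈ 4.202 in)
Ia = 0.2·(500/119) = 100/119 in ≈ 0.840 in
Excess rainfall: 7.850 − 0.840 = 7.010 in; P > Ia so Q > 0
Q = (16683/2380)²/((16683/2380) + 500/119) = (278322489/5664400)/(26683/2380) = 278322489/63505540 in ≈ 4.383 in

Q = 278322489/63505540 in ≈ 4.383 in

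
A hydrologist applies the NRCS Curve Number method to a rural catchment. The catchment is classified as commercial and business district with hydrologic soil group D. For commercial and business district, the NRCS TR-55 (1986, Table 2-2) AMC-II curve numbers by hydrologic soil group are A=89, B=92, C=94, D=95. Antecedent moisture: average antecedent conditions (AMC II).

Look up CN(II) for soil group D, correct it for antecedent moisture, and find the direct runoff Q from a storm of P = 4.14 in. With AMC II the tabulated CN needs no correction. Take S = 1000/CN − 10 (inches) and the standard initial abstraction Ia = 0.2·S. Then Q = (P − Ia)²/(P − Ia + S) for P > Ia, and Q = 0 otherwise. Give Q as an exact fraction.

Q = 14691889/4116350 in ≈ 3.569 in

NRCS table: commercial and business district, soil group D → CN(II) = 95
Average conditions: CN = 95 (no AMC adjustment).
S = 1000/95 − 10 = 10/19 in ≈ 0.526 in
Initial abstraction Ia = S/5 = (10/19)/5 = 2/19 ≈ 0.105 in
P − Ia = 4.140 − 0.105 = 3833/950 ≈ 4.035 in (> 0, runoff occurs)
Runoff Q = (P−Ia)²/(P−Ia+S) = (4.035)²/(4.035+0.526) = 14691889/4116350 ≈ 3.569 in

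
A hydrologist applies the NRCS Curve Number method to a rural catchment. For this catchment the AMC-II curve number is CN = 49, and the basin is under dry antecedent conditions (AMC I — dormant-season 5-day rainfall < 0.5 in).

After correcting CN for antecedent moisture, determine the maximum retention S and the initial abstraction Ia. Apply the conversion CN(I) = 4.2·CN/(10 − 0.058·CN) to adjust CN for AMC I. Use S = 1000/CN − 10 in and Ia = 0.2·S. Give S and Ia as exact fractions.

Adjust CN=49 to AMC I: 4.2·49/(10 − 0.058·49) → (1029/5) ÷ (3579/500) = 34300/1193 ≈ 28.751
Max retention: S = 1000/(34300/1193) − 10 = 8500/343 in (≈ 24.781 in)
Ia = 0.2·(8500/343) = 1700/343 in ≈ 4.956 in

S = 8500/343 in ≈ 24.781 in; Ia = 1700/343 in ≈ 4.956 in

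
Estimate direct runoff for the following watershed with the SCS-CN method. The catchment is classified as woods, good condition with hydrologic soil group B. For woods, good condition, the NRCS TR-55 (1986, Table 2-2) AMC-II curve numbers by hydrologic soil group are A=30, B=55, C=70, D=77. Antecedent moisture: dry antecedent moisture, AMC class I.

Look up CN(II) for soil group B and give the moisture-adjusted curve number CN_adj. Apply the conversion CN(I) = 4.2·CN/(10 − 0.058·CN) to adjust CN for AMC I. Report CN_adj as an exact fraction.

NRCS table: woods, good condition, soil group B → CN(II) = 55
CN(I) from CN(II)=55: (4.2·55)/(10 − 0.058·55) = 7700/227 ≈ 33.921

CN_adj = 7700/227 ≈ 33.921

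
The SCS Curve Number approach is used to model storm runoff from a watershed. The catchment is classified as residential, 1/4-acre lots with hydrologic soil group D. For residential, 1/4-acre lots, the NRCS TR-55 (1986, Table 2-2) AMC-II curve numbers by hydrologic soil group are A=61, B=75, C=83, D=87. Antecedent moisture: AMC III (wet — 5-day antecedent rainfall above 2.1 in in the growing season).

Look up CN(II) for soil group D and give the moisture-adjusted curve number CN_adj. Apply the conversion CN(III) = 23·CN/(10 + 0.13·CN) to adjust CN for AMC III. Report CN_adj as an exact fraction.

NRCS table: residential, 1/4-acre lots, soil group D → CN(II) = 87
Wet (AMC III): CN(III) = 23·87/(10 + 0.13·87) = 2001/(2131/100) = 200100/2131 ≈ 93.900

CN_adj = 200100/2131 ≈ 93.900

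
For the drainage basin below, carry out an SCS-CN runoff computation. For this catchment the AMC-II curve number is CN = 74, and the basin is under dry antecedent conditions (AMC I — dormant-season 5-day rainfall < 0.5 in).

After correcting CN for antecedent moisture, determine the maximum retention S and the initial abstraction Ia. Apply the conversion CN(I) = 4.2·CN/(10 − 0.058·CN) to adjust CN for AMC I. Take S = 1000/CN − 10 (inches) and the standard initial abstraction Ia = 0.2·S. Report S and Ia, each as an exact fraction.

S = 6500/777 in ≈ 8.366 in; Ia = 1300/777 in ≈ 1.673 in

CN(I) from CN(II)=74: (4.2·74)/(10 − 0.058·74) = 77700/1427 ≈ 54.450
Retention S: 1000/CN − 10 with CN=54.450 → S = 6500/777 ≈ 8.366 in
Ia = 0.2·(6500/777) = 1300/777 in ≈ 1.673 in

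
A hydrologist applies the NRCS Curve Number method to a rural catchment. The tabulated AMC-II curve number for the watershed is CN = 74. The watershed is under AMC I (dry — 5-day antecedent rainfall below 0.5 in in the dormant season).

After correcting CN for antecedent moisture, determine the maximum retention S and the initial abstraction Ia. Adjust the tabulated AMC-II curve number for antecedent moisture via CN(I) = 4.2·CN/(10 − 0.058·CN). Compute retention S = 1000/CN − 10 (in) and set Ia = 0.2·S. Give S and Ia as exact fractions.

Dry (AMC I): CN(I) = 4.2·74/(10 − 0.058·74) = (1554/5)/(1427/250) = 77700/1427 ≈ 54.450
S = 1000/(77700/1427) − 10 = 6500/777 in ≈ 8.366 in
Ia = 0.2·(6500/777) = 1300/777 in ≈ 1.673 in

S = 6500/777 in ≈ 8.366 in; Ia = 1300/777 in ≈ 1.673 in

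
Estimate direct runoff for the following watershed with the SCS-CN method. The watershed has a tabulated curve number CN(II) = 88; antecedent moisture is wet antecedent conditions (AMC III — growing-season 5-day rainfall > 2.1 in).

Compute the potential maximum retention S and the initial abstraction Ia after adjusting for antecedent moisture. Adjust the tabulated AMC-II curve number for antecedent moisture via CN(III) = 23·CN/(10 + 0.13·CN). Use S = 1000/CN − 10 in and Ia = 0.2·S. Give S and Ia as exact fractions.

S = 150/253 in ≈ 0.593 in; Ia = 30/253 in ≈ 0.119 in

Adjust CN=88 to AMC III: 23·88/(10 + 0.13·88) → 2024 ÷ (536/25) = 6325/67 ≈ 94.403
Max retention: S = 1000/(6325/67) − 10 = 150/253 in (≈ 0.593 in)
Ia = 0.2S: 0.2·0.593 = 0.119 in (exactly 30/253)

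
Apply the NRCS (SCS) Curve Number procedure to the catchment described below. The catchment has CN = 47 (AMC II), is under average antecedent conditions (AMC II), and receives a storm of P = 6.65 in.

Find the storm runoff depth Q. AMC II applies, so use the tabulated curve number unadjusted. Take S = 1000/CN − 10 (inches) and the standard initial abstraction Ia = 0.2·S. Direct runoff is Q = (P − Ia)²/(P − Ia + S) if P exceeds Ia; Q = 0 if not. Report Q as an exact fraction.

AMC II — tabulated CN = 47 applies directly.
Max retention: S = 1000/47 − 10 = 530/47 in (≈ 11.277 in)
Initial abstraction Ia = S/5 = (530/47)/5 = 106/47 ≈ 2.255 in
Excess rainfall: 6.650 − 2.255 = 4.395 in; P > Ia so Q > 0
Runoff Q = (P−Ia)²/(P−Ia+S) = (4.395)²/(4.395+11.277) = 17065161/13847140 ≈ 1.232 in

Q = 17065161/13847140 in ≈ 1.232 in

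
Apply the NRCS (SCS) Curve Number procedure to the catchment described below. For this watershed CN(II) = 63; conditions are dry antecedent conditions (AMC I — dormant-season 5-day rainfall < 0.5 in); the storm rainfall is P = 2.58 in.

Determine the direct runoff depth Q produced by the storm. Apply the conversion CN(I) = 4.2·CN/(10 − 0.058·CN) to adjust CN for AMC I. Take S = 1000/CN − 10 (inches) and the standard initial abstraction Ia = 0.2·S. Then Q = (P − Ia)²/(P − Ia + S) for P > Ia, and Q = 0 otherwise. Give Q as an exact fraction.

CN(I) from CN(II)=63: (4.2·63)/(10 − 0.058·63) = 132300/3173 ≈ 41.696
Max retention: S = 1000/(132300/3173) − 10 = 18500/1323 in (≈ 13.983 in)
Ia = 0.2·(18500/1323) = 3700/1323 in ≈ 2.797 in
P = 2.580 ≤ Ia = 2.797 in: entire storm abstracted, Q = 0.

Q = 0 in ≈ 0.000 in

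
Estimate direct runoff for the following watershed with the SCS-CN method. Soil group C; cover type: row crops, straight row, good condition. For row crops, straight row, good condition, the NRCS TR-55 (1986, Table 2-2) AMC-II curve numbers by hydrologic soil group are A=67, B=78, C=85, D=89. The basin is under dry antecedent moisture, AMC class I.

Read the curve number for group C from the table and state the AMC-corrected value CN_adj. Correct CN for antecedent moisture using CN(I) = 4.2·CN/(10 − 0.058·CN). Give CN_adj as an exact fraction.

NRCS table: row crops, straight row, good condition, soil group C → CN(II) = 85
Dry (AMC I): CN(I) = 4.2·85/(10 − 0.058·85) = 357/(507/100) = 11900/169 ≈ 70.414

CN_adj = 11900/169 ≈ 70.414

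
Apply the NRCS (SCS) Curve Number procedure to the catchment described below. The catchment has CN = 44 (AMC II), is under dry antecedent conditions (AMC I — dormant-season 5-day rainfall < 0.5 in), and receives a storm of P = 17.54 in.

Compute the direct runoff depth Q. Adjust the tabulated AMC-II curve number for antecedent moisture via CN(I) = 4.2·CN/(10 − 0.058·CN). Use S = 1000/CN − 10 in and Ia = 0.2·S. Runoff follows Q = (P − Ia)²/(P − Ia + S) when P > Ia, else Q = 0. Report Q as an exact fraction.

CN(I) from CN(II)=44: (4.2·44)/(10 − 0.058·44) = 3300/133 ≈ 24.812
Max retention: S = 1000/(3300/133) − 10 = 1000/33 in (≈ 30.303 in)
Ia = 0.2·(1000/33) = 200/33 in ≈ 6.061 in
Since P=17.540 > Ia=6.061: effective rainfall P−Ia = 18941/1650 in
Q: (18941/1650)² ÷ (68941/1650) = 358761481/113752650 in (≈ 3.154 in)

Q = 358761481/113752650 in ≈ 3.154 in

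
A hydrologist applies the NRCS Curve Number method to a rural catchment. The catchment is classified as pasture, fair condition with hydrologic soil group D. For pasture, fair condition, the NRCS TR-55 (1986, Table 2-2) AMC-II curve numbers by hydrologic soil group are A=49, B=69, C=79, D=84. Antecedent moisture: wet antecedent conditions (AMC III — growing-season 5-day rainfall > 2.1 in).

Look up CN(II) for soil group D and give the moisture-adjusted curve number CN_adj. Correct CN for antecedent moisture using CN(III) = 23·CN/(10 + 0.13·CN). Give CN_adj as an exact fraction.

NRCS table: pasture, fair condition, soil group D → CN(II) = 84
Adjust CN=84 to AMC III: 23·84/(10 + 0.13·84) → 1932 ÷ (523/25) = 48300/523 ≈ 92.352

CN_adj = 48300/523 ≈ 92.352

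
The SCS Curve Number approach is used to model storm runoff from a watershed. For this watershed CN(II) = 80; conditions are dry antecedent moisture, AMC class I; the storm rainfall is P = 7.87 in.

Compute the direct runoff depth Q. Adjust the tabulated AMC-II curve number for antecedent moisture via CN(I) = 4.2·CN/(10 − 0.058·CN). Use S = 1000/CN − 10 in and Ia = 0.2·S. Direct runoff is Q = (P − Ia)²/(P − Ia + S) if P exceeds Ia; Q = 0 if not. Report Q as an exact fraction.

Dry (AMC I): CN(I) = 4.2·80/(10 − 0.058·80) = 336/(134/25) = 4200/67 ≈ 62.687
Retention S: 1000/CN − 10 with CN=62.687 → S = 125/21 ≈ 5.952 in
Ia = 0.2S: 0.2·5.952 = 1.190 in (exactly 25/21)
Excess rainfall: 7.870 − 1.190 = 6.680 in; P > Ia so Q > 0
Q: (14027/2100)² ÷ (26527/2100) = 196756729/55706700 in (≈ 3.532 in)

Q = 196756729/55706700 in ≈ 3.532 in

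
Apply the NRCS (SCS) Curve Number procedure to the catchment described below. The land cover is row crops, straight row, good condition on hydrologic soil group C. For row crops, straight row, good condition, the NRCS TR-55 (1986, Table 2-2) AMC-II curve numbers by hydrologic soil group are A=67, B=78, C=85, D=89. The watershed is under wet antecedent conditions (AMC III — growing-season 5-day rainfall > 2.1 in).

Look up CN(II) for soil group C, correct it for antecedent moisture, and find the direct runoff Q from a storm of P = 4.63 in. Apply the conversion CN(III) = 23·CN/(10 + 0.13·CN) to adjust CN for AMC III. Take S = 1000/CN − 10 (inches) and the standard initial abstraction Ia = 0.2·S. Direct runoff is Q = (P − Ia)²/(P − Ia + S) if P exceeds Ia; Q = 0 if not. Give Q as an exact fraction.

Q = 30636551089/8016790300 in ≈ 3.822 in

NRCS table: row crops, straight row, good condition, soil group C → CN(II) = 85
Adjust CN=85 to AMC III: 23·85/(10 + 0.13·85) → 1955 ÷ (421/20) = 39100/421 ≈ 92.874
Retention S: 1000/CN − 10 with CN=92.874 → S = 300/391 ≈ 0.767 in
Initial abstraction Ia = S/5 = (300/391)/5 = 60/391 ≈ 0.153 in
Excess rainfall: 4.630 − 0.153 = 4.477 in; P > Ia so Q > 0
Q = (175033/39100)²/((175033/39100) + 300/391) = (30636551089/1528810000)/(205033/39100) = 30636551089/8016790300 in ≈ 3.822 in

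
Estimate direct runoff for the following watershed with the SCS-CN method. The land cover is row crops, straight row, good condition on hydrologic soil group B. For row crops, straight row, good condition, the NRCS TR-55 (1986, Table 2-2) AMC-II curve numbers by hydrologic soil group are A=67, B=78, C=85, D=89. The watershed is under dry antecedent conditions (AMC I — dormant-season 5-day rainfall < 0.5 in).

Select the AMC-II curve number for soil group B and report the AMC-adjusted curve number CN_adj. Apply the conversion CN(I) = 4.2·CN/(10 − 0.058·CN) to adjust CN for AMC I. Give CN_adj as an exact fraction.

NRCS table: row crops, straight row, good condition, soil group B → CN(II) = 78
Adjust CN=78 to AMC I: 4.2·78/(10 − 0.058·78) → (1638/5) ÷ (1369/250) = 81900/1369 ≈ 59.825

CN_adj = 81900/1369 ≈ 59.825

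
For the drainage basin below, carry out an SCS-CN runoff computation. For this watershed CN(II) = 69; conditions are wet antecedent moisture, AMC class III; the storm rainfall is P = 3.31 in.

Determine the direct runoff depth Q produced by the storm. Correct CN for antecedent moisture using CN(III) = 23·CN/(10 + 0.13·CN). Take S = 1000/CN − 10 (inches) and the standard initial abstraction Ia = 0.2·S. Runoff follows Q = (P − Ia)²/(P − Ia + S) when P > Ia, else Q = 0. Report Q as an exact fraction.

Q = 214644110209/122722233900 in ≈ 1.749 in

Wet (AMC III): CN(III) = 23·69/(10 + 0.13·69) = 1587/(1897/100) = 158700/1897 ≈ 83.658
Max retention: S = 1000/(158700/1897) − 10 = 3100/1587 in (≈ 1.953 in)
Ia = 0.2S: 0.2·1.953 = 0.391 in (exactly 620/1587)
Excess rainfall: 3.310 − 0.391 = 2.919 in; P > Ia so Q > 0
Q: (463297/158700)² ÷ (773297/158700) = 214644110209/122722233900 in (≈ 1.749 in)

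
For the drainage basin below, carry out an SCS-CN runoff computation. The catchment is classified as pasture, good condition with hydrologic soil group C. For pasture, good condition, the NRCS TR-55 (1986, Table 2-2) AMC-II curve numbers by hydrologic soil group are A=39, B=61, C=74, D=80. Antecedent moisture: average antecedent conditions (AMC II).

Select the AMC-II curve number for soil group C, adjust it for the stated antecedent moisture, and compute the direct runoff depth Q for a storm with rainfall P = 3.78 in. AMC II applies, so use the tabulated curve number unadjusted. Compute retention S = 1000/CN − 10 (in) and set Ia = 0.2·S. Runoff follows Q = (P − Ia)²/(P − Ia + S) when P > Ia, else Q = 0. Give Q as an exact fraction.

NRCS table: pasture, good condition, soil group C → CN(II) = 74
AMC II — tabulated CN = 74 applies directly.
Retention S: 1000/CN − 10 with CN=74.000 → S = 130/37 ≈ 3.514 in
Ia = 0.2S: 0.2·3.514 = 0.703 in (exactly 26/37)
Excess rainfall: 3.780 − 0.703 = 3.077 in; P > Ia so Q > 0
Q: (5693/1850)² ÷ (12193/1850) = 32410249/22557050 in (≈ 1.437 in)

Q = 32410249/22557050 in ≈ 1.437 in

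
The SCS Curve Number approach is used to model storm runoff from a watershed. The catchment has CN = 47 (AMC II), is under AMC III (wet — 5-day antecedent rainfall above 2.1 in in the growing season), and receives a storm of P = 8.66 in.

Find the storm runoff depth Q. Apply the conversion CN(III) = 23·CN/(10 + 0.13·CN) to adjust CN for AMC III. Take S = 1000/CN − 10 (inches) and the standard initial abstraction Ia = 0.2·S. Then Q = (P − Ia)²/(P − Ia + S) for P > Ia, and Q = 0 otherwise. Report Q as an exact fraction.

Adjust CN=47 to AMC III: 23·47/(10 + 0.13·47) → 1081 ÷ (1611/100) = 108100/1611 ≈ 67.101
S = 1000/(108100/1611) − 10 = 5300/1081 in ≈ 4.903 in
Initial abstraction Ia = S/5 = (5300/1081)/5 = 1060/1081 ≈ 0.981 in
Excess rainfall: 8.660 − 0.981 = 7.679 in; P > Ia so Q > 0
Q: (415073/54050)² ÷ (680073/54050) = 172285595329/36757945650 in (≈ 4.687 in)

Q = 172285595329/36757945650 in ≈ 4.687 in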